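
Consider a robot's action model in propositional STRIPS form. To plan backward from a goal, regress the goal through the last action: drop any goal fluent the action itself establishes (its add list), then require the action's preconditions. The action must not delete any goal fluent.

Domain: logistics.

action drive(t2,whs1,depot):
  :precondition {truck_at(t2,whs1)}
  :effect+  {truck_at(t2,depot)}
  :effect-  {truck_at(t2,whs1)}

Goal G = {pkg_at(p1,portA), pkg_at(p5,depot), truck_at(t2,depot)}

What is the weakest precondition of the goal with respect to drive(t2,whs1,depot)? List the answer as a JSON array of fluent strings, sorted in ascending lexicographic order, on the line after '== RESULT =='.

Compute (G \ add) ∪ pre:
  G ∩ del = {}  (empty — regression defined)
  G \ add = {pkg_at(p1,portA), pkg_at(p5,depot), truck_at(t2,depot)} \ {truck_at(t2,depot)} = {pkg_at(p1,portA), pkg_at(p5,depot)}
  ∪ pre   = {pkg_at(p1,portA), pkg_at(p5,depot)} ∪ {truck_at(t2,whs1)}
          = {pkg_at(p1,portA), pkg_at(p5,depot), truck_at(t2,whs1)}

== RESULT ==
["pkg_at(p1,portA)", "pkg_at(p5,depot)", "truck_at(t2,whs1)"]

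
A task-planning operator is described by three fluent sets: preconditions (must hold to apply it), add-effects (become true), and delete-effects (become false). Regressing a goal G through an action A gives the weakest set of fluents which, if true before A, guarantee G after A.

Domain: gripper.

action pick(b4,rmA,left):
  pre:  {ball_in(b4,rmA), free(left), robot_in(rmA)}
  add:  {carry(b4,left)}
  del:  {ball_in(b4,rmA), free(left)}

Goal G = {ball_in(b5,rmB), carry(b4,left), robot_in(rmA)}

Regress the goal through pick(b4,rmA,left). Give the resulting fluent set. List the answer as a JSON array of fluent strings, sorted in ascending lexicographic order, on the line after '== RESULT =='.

Compute (G \ add) ∪ pre:
  G ∩ del = {}  (empty — regression defined)
  G \ add = {ball_in(b5,rmB), carry(b4,left), robot_in(rmA)} \ {carry(b4,left)} = {ball_in(b5,rmB), robot_in(rmA)}
  ∪ pre   = {ball_in(b5,rmB), robot_in(rmA)} ∪ {ball_in(b4,rmA), free(left), robot_in(rmA)}
          = {ball_in(b4,rmA), ball_in(b5,rmB), free(left), robot_in(rmA)}

== RESULT ==
["ball_in(b4,rmA)", "ball_in(b5,rmB)", "free(left)", "robot_in(rmA)"]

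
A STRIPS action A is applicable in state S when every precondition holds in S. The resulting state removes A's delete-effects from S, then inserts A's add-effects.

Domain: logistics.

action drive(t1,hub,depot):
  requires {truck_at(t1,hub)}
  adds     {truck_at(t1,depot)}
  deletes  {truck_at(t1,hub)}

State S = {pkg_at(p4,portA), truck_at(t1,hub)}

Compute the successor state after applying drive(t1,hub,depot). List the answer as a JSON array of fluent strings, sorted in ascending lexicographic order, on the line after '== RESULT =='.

Compute (S \ del) ∪ add:
  pre ⊆ S: {truck_at(t1,hub)} ⊆ S  — applicable
  S \ del = {pkg_at(p4,portA)}
  ∪ add   = {pkg_at(p4,portA), truck_at(t1,depot)}

== RESULT ==
["pkg_at(p4,portA)", "truck_at(t1,depot)"]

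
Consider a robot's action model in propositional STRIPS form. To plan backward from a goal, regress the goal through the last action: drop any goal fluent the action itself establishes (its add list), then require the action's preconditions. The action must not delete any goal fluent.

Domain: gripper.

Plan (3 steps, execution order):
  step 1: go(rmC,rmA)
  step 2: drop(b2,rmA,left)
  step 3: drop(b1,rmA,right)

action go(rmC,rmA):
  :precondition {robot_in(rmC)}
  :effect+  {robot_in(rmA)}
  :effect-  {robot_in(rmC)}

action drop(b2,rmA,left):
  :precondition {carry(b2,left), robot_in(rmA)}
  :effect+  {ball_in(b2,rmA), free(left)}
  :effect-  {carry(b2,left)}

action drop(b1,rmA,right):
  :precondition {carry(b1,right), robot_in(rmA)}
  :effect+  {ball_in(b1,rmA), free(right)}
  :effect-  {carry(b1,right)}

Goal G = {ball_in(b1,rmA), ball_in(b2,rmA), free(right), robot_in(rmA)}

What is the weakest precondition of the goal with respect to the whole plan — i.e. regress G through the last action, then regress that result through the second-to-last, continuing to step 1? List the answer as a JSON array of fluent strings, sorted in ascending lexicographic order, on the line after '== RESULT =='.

Work backward from the goal:
  through step 3 (drop(b1,rmA,right)): drop {ball_in(b1,rmA), free(right)}, keep {ball_in(b2,rmA), robot_in(rmA)}, require {carry(b1,right), robot_in(rmA)}
    → {ball_in(b2,rmA), carry(b1,right), robot_in(rmA)}
  through step 2 (drop(b2,rmA,left)): drop {ball_in(b2,rmA)}, keep {carry(b1,right), robot_in(rmA)}, require {carry(b2,left), robot_in(rmA)}
    → {carry(b1,right), carry(b2,left), robot_in(rmA)}
  through step 1 (go(rmC,rmA)): drop {robot_in(rmA)}, keep {carry(b1,right), carry(b2,left)}, require {robot_in(rmC)}
    → {carry(b1,right), carry(b2,left), robot_in(rmC)}

== RESULT ==
["carry(b1,right)", "carry(b2,left)", "robot_in(rmC)"]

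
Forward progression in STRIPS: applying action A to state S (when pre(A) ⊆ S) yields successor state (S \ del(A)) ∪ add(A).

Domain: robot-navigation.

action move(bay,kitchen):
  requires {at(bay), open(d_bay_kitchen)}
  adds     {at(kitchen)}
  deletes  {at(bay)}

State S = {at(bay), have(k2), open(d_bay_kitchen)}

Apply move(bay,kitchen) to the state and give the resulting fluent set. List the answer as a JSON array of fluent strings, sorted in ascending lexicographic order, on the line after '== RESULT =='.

Compute (S \ del) ∪ add:
  pre ⊆ S: {at(bay), open(d_bay_kitchen)} ⊆ S  — applicable
  S \ del = {have(k2), open(d_bay_kitchen)}
  ∪ add   = {at(kitchen), have(k2), open(d_bay_kitchen)}

== RESULT ==
["at(kitchen)", "have(k2)", "open(d_bay_kitchen)"]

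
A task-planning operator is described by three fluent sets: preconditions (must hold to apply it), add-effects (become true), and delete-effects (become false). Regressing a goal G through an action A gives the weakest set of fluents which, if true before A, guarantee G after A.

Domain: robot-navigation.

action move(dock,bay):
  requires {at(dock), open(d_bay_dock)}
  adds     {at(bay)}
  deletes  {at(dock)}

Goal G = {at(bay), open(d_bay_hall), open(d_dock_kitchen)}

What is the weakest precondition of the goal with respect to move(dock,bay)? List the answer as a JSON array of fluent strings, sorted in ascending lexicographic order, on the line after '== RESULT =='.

Regress:
  G ∩ del = {}  (empty — regression defined)
  G \ add = {at(bay), open(d_bay_hall), open(d_dock_kitchen)} \ {at(bay)} = {open(d_bay_hall), open(d_dock_kitchen)}
  ∪ pre   = {open(d_bay_hall), open(d_dock_kitchen)} ∪ {at(dock), open(d_bay_dock)}
          = {at(dock), open(d_bay_dock), open(d_bay_hall), open(d_dock_kitchen)}

== RESULT ==
["at(dock)", "open(d_bay_dock)", "open(d_bay_hall)", "open(d_dock_kitchen)"]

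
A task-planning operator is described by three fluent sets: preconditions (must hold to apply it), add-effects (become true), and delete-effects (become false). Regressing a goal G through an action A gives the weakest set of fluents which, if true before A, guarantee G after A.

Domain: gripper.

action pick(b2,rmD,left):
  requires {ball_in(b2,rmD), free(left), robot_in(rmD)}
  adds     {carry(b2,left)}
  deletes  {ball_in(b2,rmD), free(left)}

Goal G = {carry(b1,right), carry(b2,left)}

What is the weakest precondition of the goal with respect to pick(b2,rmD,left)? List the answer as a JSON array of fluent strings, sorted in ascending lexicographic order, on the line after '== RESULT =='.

Regress:
  G ∩ del = {}  (empty — regression defined)
  G \ add = {carry(b1,right), carry(b2,left)} \ {carry(b2,left)} = {carry(b1,right)}
  ∪ pre   = {carry(b1,right)} ∪ {ball_in(b2,rmD), free(left), robot_in(rmD)}
          = {ball_in(b2,rmD), carry(b1,right), free(left), robot_in(rmD)}

== RESULT ==
["ball_in(b2,rmD)", "carry(b1,right)", "free(left)", "robot_in(rmD)"]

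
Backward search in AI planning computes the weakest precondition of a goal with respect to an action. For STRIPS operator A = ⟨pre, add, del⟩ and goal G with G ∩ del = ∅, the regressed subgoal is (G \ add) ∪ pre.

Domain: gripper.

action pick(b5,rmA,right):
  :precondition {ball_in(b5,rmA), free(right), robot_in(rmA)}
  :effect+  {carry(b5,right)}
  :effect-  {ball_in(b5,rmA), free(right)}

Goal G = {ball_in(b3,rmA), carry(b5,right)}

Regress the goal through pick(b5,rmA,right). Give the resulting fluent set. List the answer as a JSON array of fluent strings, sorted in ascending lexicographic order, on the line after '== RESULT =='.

Compute (G \ add) ∪ pre:
  G ∩ del = {}  (empty — regression defined)
  G \ add = {ball_in(b3,rmA), carry(b5,right)} \ {carry(b5,right)} = {ball_in(b3,rmA)}
  ∪ pre   = {ball_in(b3,rmA)} ∪ {ball_in(b5,rmA), free(right), robot_in(rmA)}
          = {ball_in(b3,rmA), ball_in(b5,rmA), free(right), robot_in(rmA)}

== RESULT ==
["ball_in(b3,rmA)", "ball_in(b5,rmA)", "free(right)", "robot_in(rmA)"]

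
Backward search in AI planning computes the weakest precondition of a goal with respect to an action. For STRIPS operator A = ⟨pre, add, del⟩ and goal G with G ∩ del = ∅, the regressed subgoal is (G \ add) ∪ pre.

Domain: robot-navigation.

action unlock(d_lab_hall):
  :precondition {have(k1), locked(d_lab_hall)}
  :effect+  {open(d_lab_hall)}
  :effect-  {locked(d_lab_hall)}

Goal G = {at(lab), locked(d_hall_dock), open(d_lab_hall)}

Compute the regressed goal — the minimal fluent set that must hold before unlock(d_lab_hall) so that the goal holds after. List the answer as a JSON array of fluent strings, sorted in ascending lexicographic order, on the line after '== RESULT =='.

Compute (G \ add) ∪ pre:
  G ∩ del = {}  (empty — regression defined)
  G \ add = {at(lab), locked(d_hall_dock), open(d_lab_hall)} \ {open(d_lab_hall)} = {at(lab), locked(d_hall_dock)}
  ∪ pre   = {at(lab), locked(d_hall_dock)} ∪ {have(k1), locked(d_lab_hall)}
          = {at(lab), have(k1), locked(d_hall_dock), locked(d_lab_hall)}

== RESULT ==
["at(lab)", "have(k1)", "locked(d_hall_dock)", "locked(d_lab_hall)"]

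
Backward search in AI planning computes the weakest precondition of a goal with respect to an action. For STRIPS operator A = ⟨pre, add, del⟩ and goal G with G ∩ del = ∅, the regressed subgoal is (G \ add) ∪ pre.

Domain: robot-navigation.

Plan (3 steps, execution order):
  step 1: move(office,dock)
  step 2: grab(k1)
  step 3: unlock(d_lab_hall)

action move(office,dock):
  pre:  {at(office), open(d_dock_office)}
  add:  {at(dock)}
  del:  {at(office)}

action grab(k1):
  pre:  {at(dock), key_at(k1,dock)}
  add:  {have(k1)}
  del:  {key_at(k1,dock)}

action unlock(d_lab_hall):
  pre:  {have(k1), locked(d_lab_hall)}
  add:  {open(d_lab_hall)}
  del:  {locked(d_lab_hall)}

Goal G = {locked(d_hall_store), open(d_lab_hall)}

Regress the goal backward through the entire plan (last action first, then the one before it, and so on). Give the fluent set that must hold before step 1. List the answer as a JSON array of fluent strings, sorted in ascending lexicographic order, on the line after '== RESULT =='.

Work backward from the goal:
  through step 3 (unlock(d_lab_hall)): drop {open(d_lab_hall)}, keep {locked(d_hall_store)}, require {have(k1), locked(d_lab_hall)}
    → {have(k1), locked(d_hall_store), locked(d_lab_hall)}
  through step 2 (grab(k1)): drop {have(k1)}, keep {locked(d_hall_store), locked(d_lab_hall)}, require {at(dock), key_at(k1,dock)}
    → {at(dock), key_at(k1,dock), locked(d_hall_store), locked(d_lab_hall)}
  through step 1 (move(office,dock)): drop {at(dock)}, keep {key_at(k1,dock), locked(d_hall_store), locked(d_lab_hall)}, require {at(office), open(d_dock_office)}
    → {at(office), key_at(k1,dock), locked(d_hall_store), locked(d_lab_hall), open(d_dock_office)}

== RESULT ==
["at(office)", "key_at(k1,dock)", "locked(d_hall_store)", "locked(d_lab_hall)", "open(d_dock_office)"]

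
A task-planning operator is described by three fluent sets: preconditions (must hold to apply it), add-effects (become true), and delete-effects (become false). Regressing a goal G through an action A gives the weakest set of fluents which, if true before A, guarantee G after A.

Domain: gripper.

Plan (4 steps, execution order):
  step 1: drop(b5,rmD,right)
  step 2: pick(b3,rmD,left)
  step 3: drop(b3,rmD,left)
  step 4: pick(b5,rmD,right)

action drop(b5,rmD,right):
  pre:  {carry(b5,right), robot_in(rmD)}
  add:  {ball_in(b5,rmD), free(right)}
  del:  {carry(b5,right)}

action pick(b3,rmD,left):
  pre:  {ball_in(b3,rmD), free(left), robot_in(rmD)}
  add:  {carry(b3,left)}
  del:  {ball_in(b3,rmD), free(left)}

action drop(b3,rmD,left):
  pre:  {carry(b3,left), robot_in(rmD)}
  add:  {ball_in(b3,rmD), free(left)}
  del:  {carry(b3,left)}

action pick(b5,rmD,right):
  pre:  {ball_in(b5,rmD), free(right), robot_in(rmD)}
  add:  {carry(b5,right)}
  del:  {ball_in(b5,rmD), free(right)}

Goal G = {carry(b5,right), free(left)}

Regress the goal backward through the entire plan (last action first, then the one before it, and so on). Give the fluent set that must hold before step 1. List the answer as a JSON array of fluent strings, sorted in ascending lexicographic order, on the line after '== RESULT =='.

Work backward from the goal:
  through step 4 (pick(b5,rmD,right)): drop {carry(b5,right)}, keep {free(left)}, require {ball_in(b5,rmD), free(right), robot_in(rmD)}
    → {ball_in(b5,rmD), free(left), free(right), robot_in(rmD)}
  through step 3 (drop(b3,rmD,left)): drop {free(left)}, keep {ball_in(b5,rmD), free(right), robot_in(rmD)}, require {carry(b3,left), robot_in(rmD)}
    → {ball_in(b5,rmD), carry(b3,left), free(right), robot_in(rmD)}
  through step 2 (pick(b3,rmD,left)): drop {carry(b3,left)}, keep {ball_in(b5,rmD), free(right), robot_in(rmD)}, require {ball_in(b3,rmD), free(left), robot_in(rmD)}
    → {ball_in(b3,rmD), ball_in(b5,rmD), free(left), free(right), robot_in(rmD)}
  through step 1 (drop(b5,rmD,right)): drop {ball_in(b5,rmD), free(right)}, keep {ball_in(b3,rmD), free(left), robot_in(rmD)}, require {carry(b5,right), robot_in(rmD)}
    → {ball_in(b3,rmD), carry(b5,right), free(left), robot_in(rmD)}

== RESULT ==
["ball_in(b3,rmD)", "carry(b5,right)", "free(left)", "robot_in(rmD)"]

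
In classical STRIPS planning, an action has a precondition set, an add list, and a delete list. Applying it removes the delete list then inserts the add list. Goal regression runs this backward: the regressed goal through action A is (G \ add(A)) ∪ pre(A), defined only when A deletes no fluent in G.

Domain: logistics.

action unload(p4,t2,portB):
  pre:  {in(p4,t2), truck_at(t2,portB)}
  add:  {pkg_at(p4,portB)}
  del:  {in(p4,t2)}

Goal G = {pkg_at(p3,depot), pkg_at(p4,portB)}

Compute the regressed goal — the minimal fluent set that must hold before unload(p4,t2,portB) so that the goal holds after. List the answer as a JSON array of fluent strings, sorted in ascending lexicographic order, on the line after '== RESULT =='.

Compute (G \ add) ∪ pre:
  G ∩ del = {}  (empty — regression defined)
  G \ add = {pkg_at(p3,depot), pkg_at(p4,portB)} \ {pkg_at(p4,portB)} = {pkg_at(p3,depot)}
  ∪ pre   = {pkg_at(p3,depot)} ∪ {in(p4,t2), truck_at(t2,portB)}
          = {in(p4,t2), pkg_at(p3,depot), truck_at(t2,portB)}

== RESULT ==
["in(p4,t2)", "pkg_at(p3,depot)", "truck_at(t2,portB)"]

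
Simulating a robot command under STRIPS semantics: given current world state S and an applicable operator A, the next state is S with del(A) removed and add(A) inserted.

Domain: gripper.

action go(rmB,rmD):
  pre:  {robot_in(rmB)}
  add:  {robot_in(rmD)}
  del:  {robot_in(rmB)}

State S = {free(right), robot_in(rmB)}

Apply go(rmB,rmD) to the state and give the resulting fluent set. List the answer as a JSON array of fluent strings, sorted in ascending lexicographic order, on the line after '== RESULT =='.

Progress:
  pre ⊆ S: {robot_in(rmB)} ⊆ S  — applicable
  S \ del = {free(right)}
  ∪ add   = {free(right), robot_in(rmD)}

== RESULT ==
["free(right)", "robot_in(rmD)"]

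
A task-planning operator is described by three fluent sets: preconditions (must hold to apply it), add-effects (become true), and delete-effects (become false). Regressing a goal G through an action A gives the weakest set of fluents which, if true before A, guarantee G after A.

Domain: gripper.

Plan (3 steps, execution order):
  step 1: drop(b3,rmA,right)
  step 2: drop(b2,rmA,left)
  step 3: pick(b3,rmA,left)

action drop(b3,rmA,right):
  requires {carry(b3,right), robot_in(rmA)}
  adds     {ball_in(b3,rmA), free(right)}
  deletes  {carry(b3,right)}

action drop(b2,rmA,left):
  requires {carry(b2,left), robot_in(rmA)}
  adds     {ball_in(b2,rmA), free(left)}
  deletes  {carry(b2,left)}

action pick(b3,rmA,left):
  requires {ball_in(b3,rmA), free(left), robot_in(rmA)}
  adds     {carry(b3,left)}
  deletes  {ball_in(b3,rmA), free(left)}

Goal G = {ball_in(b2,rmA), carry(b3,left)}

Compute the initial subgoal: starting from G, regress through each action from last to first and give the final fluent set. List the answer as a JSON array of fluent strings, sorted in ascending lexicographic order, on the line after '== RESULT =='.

Work backward from the goal:
  through step 3 (pick(b3,rmA,left)): drop {carry(b3,left)}, keep {ball_in(b2,rmA)}, require {ball_in(b3,rmA), free(left), robot_in(rmA)}
    → {ball_in(b2,rmA), ball_in(b3,rmA), free(left), robot_in(rmA)}
  through step 2 (drop(b2,rmA,left)): drop {ball_in(b2,rmA), free(left)}, keep {ball_in(b3,rmA), robot_in(rmA)}, require {carry(b2,left), robot_in(rmA)}
    → {ball_in(b3,rmA), carry(b2,left), robot_in(rmA)}
  through step 1 (drop(b3,rmA,right)): drop {ball_in(b3,rmA)}, keep {carry(b2,left), robot_in(rmA)}, require {carry(b3,right), robot_in(rmA)}
    → {carry(b2,left), carry(b3,right), robot_in(rmA)}

== RESULT ==
["carry(b2,left)", "carry(b3,right)", "robot_in(rmA)"]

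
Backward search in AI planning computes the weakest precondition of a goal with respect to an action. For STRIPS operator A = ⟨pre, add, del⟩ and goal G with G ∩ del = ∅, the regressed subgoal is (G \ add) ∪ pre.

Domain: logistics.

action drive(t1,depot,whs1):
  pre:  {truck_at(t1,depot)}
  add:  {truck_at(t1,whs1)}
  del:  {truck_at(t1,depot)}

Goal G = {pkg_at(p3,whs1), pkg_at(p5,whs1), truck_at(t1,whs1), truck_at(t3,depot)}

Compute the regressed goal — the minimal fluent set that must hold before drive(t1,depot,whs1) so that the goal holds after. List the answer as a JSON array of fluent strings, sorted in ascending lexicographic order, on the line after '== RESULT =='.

Regress:
  G ∩ del = {}  (empty — regression defined)
  G \ add = {pkg_at(p3,whs1), pkg_at(p5,whs1), truck_at(t1,whs1), truck_at(t3,depot)} \ {truck_at(t1,whs1)} = {pkg_at(p3,whs1), pkg_at(p5,whs1), truck_at(t3,depot)}
  ∪ pre   = {pkg_at(p3,whs1), pkg_at(p5,whs1), truck_at(t3,depot)} ∪ {truck_at(t1,depot)}
          = {pkg_at(p3,whs1), pkg_at(p5,whs1), truck_at(t1,depot), truck_at(t3,depot)}

== RESULT ==
["pkg_at(p3,whs1)", "pkg_at(p5,whs1)", "truck_at(t1,depot)", "truck_at(t3,depot)"]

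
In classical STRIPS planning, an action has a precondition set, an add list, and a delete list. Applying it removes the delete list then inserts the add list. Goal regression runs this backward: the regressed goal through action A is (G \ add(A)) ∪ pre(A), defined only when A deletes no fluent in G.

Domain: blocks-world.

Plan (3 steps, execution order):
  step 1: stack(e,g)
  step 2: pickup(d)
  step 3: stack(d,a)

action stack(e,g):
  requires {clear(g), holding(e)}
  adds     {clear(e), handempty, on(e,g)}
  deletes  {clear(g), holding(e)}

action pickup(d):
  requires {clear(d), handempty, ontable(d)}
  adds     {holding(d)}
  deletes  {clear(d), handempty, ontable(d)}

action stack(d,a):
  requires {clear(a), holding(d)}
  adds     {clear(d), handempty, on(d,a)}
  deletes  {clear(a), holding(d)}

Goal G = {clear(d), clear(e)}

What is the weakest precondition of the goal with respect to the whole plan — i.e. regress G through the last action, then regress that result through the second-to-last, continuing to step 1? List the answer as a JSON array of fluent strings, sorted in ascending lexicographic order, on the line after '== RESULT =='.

Work backward from the goal:
  through step 3 (stack(d,a)): drop {clear(d)}, keep {clear(e)}, require {clear(a), holding(d)}
    → {clear(a), clear(e), holding(d)}
  through step 2 (pickup(d)): drop {holding(d)}, keep {clear(a), clear(e)}, require {clear(d), handempty, ontable(d)}
    → {clear(a), clear(d), clear(e), handempty, ontable(d)}
  through step 1 (stack(e,g)): drop {clear(e), handempty}, keep {clear(a), clear(d), ontable(d)}, require {clear(g), holding(e)}
    → {clear(a), clear(d), clear(g), holding(e), ontable(d)}

== RESULT ==
["clear(a)", "clear(d)", "clear(g)", "holding(e)", "ontable(d)"]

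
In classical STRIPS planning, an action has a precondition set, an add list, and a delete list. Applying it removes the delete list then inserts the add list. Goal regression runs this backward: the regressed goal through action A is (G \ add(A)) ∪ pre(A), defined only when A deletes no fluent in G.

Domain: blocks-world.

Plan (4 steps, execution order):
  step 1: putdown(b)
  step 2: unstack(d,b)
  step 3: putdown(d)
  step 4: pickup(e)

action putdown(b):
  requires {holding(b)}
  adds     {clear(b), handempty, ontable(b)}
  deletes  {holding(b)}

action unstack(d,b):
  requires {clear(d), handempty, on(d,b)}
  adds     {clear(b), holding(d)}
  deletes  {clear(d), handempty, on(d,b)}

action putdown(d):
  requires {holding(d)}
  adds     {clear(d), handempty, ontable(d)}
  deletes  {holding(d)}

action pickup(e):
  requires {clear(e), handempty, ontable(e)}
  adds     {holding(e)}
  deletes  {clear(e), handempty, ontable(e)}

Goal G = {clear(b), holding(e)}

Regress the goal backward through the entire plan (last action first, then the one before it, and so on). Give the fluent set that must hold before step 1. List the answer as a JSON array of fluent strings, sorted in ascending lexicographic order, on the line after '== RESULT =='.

Regress step by step:
  through step 4 (pickup(e)): drop {holding(e)}, keep {clear(b)}, require {clear(e), handempty, ontable(e)}
    → {clear(b), clear(e), handempty, ontable(e)}
  through step 3 (putdown(d)): drop {handempty}, keep {clear(b), clear(e), ontable(e)}, require {holding(d)}
    → {clear(b), clear(e), holding(d), ontable(e)}
  through step 2 (unstack(d,b)): drop {clear(b), holding(d)}, keep {clear(e), ontable(e)}, require {clear(d), handempty, on(d,b)}
    → {clear(d), clear(e), handempty, on(d,b), ontable(e)}
  through step 1 (putdown(b)): drop {handempty}, keep {clear(d), clear(e), on(d,b), ontable(e)}, require {holding(b)}
    → {clear(d), clear(e), holding(b), on(d,b), ontable(e)}

== RESULT ==
["clear(d)", "clear(e)", "holding(b)", "on(d,b)", "ontable(e)"]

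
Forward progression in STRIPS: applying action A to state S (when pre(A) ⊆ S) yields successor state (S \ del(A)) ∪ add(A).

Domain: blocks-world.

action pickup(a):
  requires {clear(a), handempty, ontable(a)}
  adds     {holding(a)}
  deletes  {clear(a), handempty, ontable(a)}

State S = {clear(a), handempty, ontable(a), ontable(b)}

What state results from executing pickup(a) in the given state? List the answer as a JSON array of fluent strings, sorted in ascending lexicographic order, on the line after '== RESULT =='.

Compute (S \ del) ∪ add:
  pre ⊆ S: {clear(a), handempty, ontable(a)} ⊆ S  — applicable
  S \ del = {ontable(b)}
  ∪ add   = {holding(a), ontable(b)}

== RESULT ==
["holding(a)", "ontable(b)"]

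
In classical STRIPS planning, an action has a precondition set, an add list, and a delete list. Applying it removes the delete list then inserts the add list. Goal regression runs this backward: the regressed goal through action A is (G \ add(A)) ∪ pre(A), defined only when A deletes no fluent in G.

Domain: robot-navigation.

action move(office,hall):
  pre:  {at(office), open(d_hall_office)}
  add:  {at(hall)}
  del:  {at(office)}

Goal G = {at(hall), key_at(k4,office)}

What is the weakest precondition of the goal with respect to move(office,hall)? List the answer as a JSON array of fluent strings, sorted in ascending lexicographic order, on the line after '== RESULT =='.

Compute (G \ add) ∪ pre:
  G ∩ del = {}  (empty — regression defined)
  G \ add = {at(hall), key_at(k4,office)} \ {at(hall)} = {key_at(k4,office)}
  ∪ pre   = {key_at(k4,office)} ∪ {at(office), open(d_hall_office)}
          = {at(office), key_at(k4,office), open(d_hall_office)}

== RESULT ==
["at(office)", "key_at(k4,office)", "open(d_hall_office)"]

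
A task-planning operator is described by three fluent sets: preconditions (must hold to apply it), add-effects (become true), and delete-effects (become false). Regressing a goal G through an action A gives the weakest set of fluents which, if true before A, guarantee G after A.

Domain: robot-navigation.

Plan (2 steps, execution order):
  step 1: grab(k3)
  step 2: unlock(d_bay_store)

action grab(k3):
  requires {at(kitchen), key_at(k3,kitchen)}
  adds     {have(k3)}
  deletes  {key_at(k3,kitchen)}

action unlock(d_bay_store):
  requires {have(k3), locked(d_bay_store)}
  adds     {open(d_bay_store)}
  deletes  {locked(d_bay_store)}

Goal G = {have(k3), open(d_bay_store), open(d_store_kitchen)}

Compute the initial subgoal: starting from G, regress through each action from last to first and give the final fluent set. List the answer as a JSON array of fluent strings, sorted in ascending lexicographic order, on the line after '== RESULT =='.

Regress step by step:
  through step 2 (unlock(d_bay_store)): drop {open(d_bay_store)}, keep {have(k3), open(d_store_kitchen)}, require {have(k3), locked(d_bay_store)}
    → {have(k3), locked(d_bay_store), open(d_store_kitchen)}
  through step 1 (grab(k3)): drop {have(k3)}, keep {locked(d_bay_store), open(d_store_kitchen)}, require {at(kitchen), key_at(k3,kitchen)}
    → {at(kitchen), key_at(k3,kitchen), locked(d_bay_store), open(d_store_kitchen)}

== RESULT ==
["at(kitchen)", "key_at(k3,kitchen)", "locked(d_bay_store)", "open(d_store_kitchen)"]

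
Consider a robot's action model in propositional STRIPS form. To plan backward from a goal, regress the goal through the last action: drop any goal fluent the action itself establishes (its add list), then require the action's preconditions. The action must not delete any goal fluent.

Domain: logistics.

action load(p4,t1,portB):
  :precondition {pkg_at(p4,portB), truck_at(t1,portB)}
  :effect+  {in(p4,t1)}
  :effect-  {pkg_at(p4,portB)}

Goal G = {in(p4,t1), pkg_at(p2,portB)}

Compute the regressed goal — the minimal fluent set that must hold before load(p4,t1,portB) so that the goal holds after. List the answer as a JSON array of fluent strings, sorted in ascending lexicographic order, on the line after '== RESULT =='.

Compute (G \ add) ∪ pre:
  G ∩ del = {}  (empty — regression defined)
  G \ add = {in(p4,t1), pkg_at(p2,portB)} \ {in(p4,t1)} = {pkg_at(p2,portB)}
  ∪ pre   = {pkg_at(p2,portB)} ∪ {pkg_at(p4,portB), truck_at(t1,portB)}
          = {pkg_at(p2,portB), pkg_at(p4,portB), truck_at(t1,portB)}

== RESULT ==
["pkg_at(p2,portB)", "pkg_at(p4,portB)", "truck_at(t1,portB)"]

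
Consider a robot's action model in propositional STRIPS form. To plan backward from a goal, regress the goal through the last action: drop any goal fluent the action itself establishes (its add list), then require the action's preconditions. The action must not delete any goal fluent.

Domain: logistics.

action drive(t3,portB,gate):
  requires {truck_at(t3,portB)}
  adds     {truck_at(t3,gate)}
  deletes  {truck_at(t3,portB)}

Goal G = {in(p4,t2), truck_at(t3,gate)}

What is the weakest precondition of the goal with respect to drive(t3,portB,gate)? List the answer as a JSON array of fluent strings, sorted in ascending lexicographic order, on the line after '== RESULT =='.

Compute (G \ add) ∪ pre:
  G ∩ del = {}  (empty — regression defined)
  G \ add = {in(p4,t2), truck_at(t3,gate)} \ {truck_at(t3,gate)} = {in(p4,t2)}
  ∪ pre   = {in(p4,t2)} ∪ {truck_at(t3,portB)}
          = {in(p4,t2), truck_at(t3,portB)}

== RESULT ==
["in(p4,t2)", "truck_at(t3,portB)"]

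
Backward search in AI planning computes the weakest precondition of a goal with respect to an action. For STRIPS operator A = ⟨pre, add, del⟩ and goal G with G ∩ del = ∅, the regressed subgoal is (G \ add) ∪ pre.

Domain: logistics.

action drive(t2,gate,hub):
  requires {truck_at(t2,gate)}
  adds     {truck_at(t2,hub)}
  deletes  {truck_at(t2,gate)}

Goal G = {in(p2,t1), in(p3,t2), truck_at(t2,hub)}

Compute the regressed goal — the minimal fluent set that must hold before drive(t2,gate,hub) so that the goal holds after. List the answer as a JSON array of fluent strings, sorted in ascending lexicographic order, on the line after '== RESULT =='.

Compute (G \ add) ∪ pre:
  G ∩ del = {}  (empty — regression defined)
  G \ add = {in(p2,t1), in(p3,t2), truck_at(t2,hub)} \ {truck_at(t2,hub)} = {in(p2,t1), in(p3,t2)}
  ∪ pre   = {in(p2,t1), in(p3,t2)} ∪ {truck_at(t2,gate)}
          = {in(p2,t1), in(p3,t2), truck_at(t2,gate)}

== RESULT ==
["in(p2,t1)", "in(p3,t2)", "truck_at(t2,gate)"]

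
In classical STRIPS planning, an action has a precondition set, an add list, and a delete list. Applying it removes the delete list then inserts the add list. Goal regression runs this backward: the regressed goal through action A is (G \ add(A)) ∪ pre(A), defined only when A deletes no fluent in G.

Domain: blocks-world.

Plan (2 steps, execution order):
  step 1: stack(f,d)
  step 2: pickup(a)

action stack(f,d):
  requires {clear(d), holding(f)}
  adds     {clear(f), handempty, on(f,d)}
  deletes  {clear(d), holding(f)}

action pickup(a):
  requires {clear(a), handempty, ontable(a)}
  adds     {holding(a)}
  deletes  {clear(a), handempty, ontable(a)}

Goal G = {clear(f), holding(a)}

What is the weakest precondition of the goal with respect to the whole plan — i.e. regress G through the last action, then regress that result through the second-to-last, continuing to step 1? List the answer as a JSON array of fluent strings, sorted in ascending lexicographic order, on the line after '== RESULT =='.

Work backward from the goal:
  through step 2 (pickup(a)): drop {holding(a)}, keep {clear(f)}, require {clear(a), handempty, ontable(a)}
    → {clear(a), clear(f), handempty, ontable(a)}
  through step 1 (stack(f,d)): drop {clear(f), handempty}, keep {clear(a), ontable(a)}, require {clear(d), holding(f)}
    → {clear(a), clear(d), holding(f), ontable(a)}

== RESULT ==
["clear(a)", "clear(d)", "holding(f)", "ontable(a)"]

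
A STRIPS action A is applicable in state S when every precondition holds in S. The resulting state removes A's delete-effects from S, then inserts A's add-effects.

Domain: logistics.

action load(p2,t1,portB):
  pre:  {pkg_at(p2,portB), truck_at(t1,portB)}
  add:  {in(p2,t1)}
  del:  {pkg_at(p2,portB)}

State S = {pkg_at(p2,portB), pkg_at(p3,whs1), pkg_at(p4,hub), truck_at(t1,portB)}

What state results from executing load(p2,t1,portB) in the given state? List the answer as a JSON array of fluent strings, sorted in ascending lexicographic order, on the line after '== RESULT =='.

Compute (S \ del) ∪ add:
  pre ⊆ S: {pkg_at(p2,portB), truck_at(t1,portB)} ⊆ S  — applicable
  S \ del = {pkg_at(p3,whs1), pkg_at(p4,hub), truck_at(t1,portB)}
  ∪ add   = {in(p2,t1), pkg_at(p3,whs1), pkg_at(p4,hub), truck_at(t1,portB)}

== RESULT ==
["in(p2,t1)", "pkg_at(p3,whs1)", "pkg_at(p4,hub)", "truck_at(t1,portB)"]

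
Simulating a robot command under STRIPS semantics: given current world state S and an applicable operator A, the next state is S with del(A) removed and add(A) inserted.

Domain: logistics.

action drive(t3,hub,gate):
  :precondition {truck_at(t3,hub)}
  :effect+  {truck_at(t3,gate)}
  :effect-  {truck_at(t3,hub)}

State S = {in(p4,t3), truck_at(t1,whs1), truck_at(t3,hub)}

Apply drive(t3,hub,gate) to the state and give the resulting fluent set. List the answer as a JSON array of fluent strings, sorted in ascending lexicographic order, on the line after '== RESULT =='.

Compute (S \ del) ∪ add:
  pre ⊆ S: {truck_at(t3,hub)} ⊆ S  — applicable
  S \ del = {in(p4,t3), truck_at(t1,whs1)}
  ∪ add   = {in(p4,t3), truck_at(t1,whs1), truck_at(t3,gate)}

== RESULT ==
["in(p4,t3)", "truck_at(t1,whs1)", "truck_at(t3,gate)"]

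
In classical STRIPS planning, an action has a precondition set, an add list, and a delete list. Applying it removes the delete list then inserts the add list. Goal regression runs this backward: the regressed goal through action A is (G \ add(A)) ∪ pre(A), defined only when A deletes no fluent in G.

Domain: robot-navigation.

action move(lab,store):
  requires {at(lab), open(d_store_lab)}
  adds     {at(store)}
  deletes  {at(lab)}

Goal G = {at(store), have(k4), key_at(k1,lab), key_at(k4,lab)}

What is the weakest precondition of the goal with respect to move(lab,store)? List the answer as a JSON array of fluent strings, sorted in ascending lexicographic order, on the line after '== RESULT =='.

Regress:
  G ∩ del = {}  (empty — regression defined)
  G \ add = {at(store), have(k4), key_at(k1,lab), key_at(k4,lab)} \ {at(store)} = {have(k4), key_at(k1,lab), key_at(k4,lab)}
  ∪ pre   = {have(k4), key_at(k1,lab), key_at(k4,lab)} ∪ {at(lab), open(d_store_lab)}
          = {at(lab), have(k4), key_at(k1,lab), key_at(k4,lab), open(d_store_lab)}

== RESULT ==
["at(lab)", "have(k4)", "key_at(k1,lab)", "key_at(k4,lab)", "open(d_store_lab)"]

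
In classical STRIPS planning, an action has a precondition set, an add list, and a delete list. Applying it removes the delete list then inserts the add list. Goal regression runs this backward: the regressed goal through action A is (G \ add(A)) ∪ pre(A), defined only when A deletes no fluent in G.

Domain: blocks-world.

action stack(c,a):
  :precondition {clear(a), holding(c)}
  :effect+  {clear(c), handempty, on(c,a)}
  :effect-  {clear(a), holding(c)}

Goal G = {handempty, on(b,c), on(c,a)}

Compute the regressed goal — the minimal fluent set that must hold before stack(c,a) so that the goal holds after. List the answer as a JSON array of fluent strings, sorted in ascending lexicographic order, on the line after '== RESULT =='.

Compute (G \ add) ∪ pre:
  G ∩ del = {}  (empty — regression defined)
  G \ add = {handempty, on(b,c), on(c,a)} \ {clear(c), handempty, on(c,a)} = {on(b,c)}
  ∪ pre   = {on(b,c)} ∪ {clear(a), holding(c)}
          = {clear(a), holding(c), on(b,c)}

== RESULT ==
["clear(a)", "holding(c)", "on(b,c)"]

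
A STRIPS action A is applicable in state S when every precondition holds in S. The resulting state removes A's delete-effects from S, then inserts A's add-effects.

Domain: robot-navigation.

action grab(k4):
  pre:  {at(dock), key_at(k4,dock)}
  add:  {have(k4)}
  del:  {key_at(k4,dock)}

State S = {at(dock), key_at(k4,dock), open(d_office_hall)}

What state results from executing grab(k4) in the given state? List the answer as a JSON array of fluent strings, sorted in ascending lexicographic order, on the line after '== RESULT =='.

Compute (S \ del) ∪ add:
  pre ⊆ S: {at(dock), key_at(k4,dock)} ⊆ S  — applicable
  S \ del = {at(dock), open(d_office_hall)}
  ∪ add   = {at(dock), have(k4), open(d_office_hall)}

== RESULT ==
["at(dock)", "have(k4)", "open(d_office_hall)"]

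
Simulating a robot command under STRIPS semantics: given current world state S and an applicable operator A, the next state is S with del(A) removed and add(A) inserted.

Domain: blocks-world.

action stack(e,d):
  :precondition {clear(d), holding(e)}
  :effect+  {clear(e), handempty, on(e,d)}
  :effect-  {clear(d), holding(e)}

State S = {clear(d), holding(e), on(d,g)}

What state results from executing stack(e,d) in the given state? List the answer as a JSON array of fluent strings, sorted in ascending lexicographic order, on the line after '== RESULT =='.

Progress:
  pre ⊆ S: {clear(d), holding(e)} ⊆ S  — applicable
  S \ del = {on(d,g)}
  ∪ add   = {clear(e), handempty, on(d,g), on(e,d)}

== RESULT ==
["clear(e)", "handempty", "on(d,g)", "on(e,d)"]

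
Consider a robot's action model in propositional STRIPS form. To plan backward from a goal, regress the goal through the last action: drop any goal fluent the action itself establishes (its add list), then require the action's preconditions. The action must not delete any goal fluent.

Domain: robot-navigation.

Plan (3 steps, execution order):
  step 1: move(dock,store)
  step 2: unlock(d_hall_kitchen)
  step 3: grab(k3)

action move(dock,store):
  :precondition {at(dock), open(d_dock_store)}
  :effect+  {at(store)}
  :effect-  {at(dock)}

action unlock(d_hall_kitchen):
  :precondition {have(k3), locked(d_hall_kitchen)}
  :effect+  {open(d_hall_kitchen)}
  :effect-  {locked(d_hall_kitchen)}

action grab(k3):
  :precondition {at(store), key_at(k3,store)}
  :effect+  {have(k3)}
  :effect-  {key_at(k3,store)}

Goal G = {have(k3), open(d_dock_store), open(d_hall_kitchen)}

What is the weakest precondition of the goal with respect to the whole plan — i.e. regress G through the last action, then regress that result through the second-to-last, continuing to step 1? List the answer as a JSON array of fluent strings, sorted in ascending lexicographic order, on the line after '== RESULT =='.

Work backward from the goal:
  through step 3 (grab(k3)): drop {have(k3)}, keep {open(d_dock_store), open(d_hall_kitchen)}, require {at(store), key_at(k3,store)}
    → {at(store), key_at(k3,store), open(d_dock_store), open(d_hall_kitchen)}
  through step 2 (unlock(d_hall_kitchen)): drop {open(d_hall_kitchen)}, keep {at(store), key_at(k3,store), open(d_dock_store)}, require {have(k3), locked(d_hall_kitchen)}
    → {at(store), have(k3), key_at(k3,store), locked(d_hall_kitchen), open(d_dock_store)}
  through step 1 (move(dock,store)): drop {at(store)}, keep {have(k3), key_at(k3,store), locked(d_hall_kitchen), open(d_dock_store)}, require {at(dock), open(d_dock_store)}
    → {at(dock), have(k3), key_at(k3,store), locked(d_hall_kitchen), open(d_dock_store)}

== RESULT ==
["at(dock)", "have(k3)", "key_at(k3,store)", "locked(d_hall_kitchen)", "open(d_dock_store)"]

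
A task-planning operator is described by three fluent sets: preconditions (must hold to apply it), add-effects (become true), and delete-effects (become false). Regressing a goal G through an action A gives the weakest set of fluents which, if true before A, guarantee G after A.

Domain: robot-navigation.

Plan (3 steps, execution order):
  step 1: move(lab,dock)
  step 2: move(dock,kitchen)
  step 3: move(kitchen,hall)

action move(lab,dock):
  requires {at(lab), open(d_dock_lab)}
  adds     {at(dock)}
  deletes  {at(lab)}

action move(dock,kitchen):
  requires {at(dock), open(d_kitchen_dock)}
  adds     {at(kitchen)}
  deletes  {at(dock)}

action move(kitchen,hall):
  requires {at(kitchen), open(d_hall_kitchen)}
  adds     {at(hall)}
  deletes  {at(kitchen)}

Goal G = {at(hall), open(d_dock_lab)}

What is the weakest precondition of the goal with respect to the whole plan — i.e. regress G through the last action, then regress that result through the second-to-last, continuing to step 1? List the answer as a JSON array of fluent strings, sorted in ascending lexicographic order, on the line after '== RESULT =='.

Work backward from the goal:
  through step 3 (move(kitchen,hall)): drop {at(hall)}, keep {open(d_dock_lab)}, require {at(kitchen), open(d_hall_kitchen)}
    → {at(kitchen), open(d_dock_lab), open(d_hall_kitchen)}
  through step 2 (move(dock,kitchen)): drop {at(kitchen)}, keep {open(d_dock_lab), open(d_hall_kitchen)}, require {at(dock), open(d_kitchen_dock)}
    → {at(dock), open(d_dock_lab), open(d_hall_kitchen), open(d_kitchen_dock)}
  through step 1 (move(lab,dock)): drop {at(dock)}, keep {open(d_dock_lab), open(d_hall_kitchen), open(d_kitchen_dock)}, require {at(lab), open(d_dock_lab)}
    → {at(lab), open(d_dock_lab), open(d_hall_kitchen), open(d_kitchen_dock)}

== RESULT ==
["at(lab)", "open(d_dock_lab)", "open(d_hall_kitchen)", "open(d_kitchen_dock)"]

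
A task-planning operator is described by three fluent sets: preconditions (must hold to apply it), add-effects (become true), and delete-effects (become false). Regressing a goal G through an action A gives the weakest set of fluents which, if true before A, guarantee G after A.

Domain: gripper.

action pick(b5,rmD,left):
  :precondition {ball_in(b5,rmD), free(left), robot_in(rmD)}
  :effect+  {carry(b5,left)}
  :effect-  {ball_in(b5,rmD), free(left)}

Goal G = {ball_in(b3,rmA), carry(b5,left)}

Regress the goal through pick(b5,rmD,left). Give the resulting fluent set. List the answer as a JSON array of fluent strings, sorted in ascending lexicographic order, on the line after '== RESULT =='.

Compute (G \ add) ∪ pre:
  G ∩ del = {}  (empty — regression defined)
  G \ add = {ball_in(b3,rmA), carry(b5,left)} \ {carry(b5,left)} = {ball_in(b3,rmA)}
  ∪ pre   = {ball_in(b3,rmA)} ∪ {ball_in(b5,rmD), free(left), robot_in(rmD)}
          = {ball_in(b3,rmA), ball_in(b5,rmD), free(left), robot_in(rmD)}

== RESULT ==
["ball_in(b3,rmA)", "ball_in(b5,rmD)", "free(left)", "robot_in(rmD)"]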